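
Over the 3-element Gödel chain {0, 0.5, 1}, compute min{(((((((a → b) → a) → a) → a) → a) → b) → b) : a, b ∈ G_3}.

1.00

Every assignment gives 1. For instance at a = 0, b = 0:
  (a → b): 0 ≤ 0, so result = 1
  ((a → b) → a): 1 > 0, so result = 0
  (((a → b) → a) → a): 0 ≤ 0, so result = 1
  ((((a → b) → a) → a) → a): 1 > 0, so result = 0
  (((((a → b) → a) → a) → a) → a): 0 ≤ 0, so result = 1
  ((((((a → b) → a) → a) → a) → a) → b): 1 > 0, so result = 0
  (((((((a → b) → a) → a) → a) → a) → b) → b): 0 ≤ 0, so result = 1
All 9 assignments give value 1 — the formula is a G_3-tautology.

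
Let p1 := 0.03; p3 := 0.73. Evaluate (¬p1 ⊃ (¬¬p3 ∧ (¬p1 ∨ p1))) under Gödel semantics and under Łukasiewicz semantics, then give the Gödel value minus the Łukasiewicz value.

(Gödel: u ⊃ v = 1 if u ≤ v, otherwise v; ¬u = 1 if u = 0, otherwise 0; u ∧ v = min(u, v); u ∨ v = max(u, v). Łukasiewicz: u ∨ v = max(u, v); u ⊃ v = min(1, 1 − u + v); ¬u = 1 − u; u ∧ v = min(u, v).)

0.24

Gödel evaluation:
  ¬p1: Gödel ¬ of 0.03 = 0 (operand ≠ 0)
  ¬p3: Gödel ¬ of 0.73 = 0 (operand ≠ 0)
  ¬¬p3: Gödel ¬ of 0 = 1 (operand is 0)
  ¬p1: Gödel ¬ of 0.03 = 0 (operand ≠ 0)
  (¬p1 ∨ p1) = max(0, 0.03) = 0.03
  (¬¬p3 ∧ (¬p1 ∨ p1)) = min(1, 0.03) = 0.03
  (¬p1 ⊃ (¬¬p3 ∧ (¬p1 ∨ p1))): 0 ≤ 0.03, so result = 1
  Gödel value = 1
Łukasiewicz evaluation:
  ¬p1: Łukasiewicz ¬ gives 1 − 0.03 = 0.97
  ¬p3: Łukasiewicz ¬ gives 1 − 0.73 = 0.27
  ¬¬p3: Łukasiewicz ¬ gives 1 − 0.27 = 0.73
  ¬p1: Łukasiewicz ¬ gives 1 − 0.03 = 0.97
  (¬p1 ∨ p1) = max(0.97, 0.03) = 0.97
  (¬¬p3 ∧ (¬p1 ∨ p1)) = min(0.73, 0.97) = 0.73
  (¬p1 ⊃ (¬¬p3 ∧ (¬p1 ∨ p1))): min(1, 1 − 0.97 + 0.73) = 0.76
  Łukasiewicz value = 0.76
Difference: 1 − 0.76 = 0.24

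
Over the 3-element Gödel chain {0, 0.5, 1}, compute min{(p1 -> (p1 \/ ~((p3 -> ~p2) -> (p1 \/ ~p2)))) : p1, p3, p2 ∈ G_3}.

Every assignment gives 1. For instance at p1 = 0, p3 = 0, p2 = 0:
  ~p2: Gödel ¬ of 0 = 1 (operand is 0)
  (p3 -> ~p2): 0 ≤ 1, so result = 1
  ~p2: Gödel ¬ of 0 = 1 (operand is 0)
  (p1 \/ ~p2) = max(0, 1) = 1
  ((p3 -> ~p2) -> (p1 \/ ~p2)): 1 ≤ 1, so result = 1
  ~((p3 -> ~p2) -> (p1 \/ ~p2)): Gödel ¬ of 1 = 0 (operand ≠ 0)
  (p1 \/ ~((p3 -> ~p2) -> (p1 \/ ~p2))) = max(0, 0) = 0
  (p1 -> (p1 \/ ~((p3 -> ~p2) -> (p1 \/ ~p2)))): 0 ≤ 0, so result = 1
All 27 assignments give value 1 — the formula is a G_3-tautology.

1.00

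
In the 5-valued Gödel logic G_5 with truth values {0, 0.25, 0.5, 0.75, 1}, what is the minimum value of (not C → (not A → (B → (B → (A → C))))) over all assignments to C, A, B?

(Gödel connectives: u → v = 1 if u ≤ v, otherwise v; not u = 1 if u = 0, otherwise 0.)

Every assignment gives 1. For instance at C = 0, A = 0, B = 0:
  not C: Gödel ¬ of 0 = 1 (operand is 0)
  not A: Gödel ¬ of 0 = 1 (operand is 0)
  (A → C): 0 ≤ 0, so result = 1
  (B → (A → C)): 0 ≤ 1, so result = 1
  (B → (B → (A → C))): 0 ≤ 1, so result = 1
  (not A → (B → (B → (A → C)))): 1 ≤ 1, so result = 1
  (not C → (not A → (B → (B → (A → C))))): 1 ≤ 1, so result = 1
All 125 assignments give value 1 — the formula is a G_5-tautology.

1.00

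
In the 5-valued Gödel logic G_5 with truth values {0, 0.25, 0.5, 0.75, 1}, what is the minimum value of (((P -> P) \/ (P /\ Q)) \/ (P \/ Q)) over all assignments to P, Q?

1.00

Every assignment gives 1. For instance at P = 0, Q = 0:
  (P -> P): 0 ≤ 0, so result = 1
  (P /\ Q) = min(0, 0) = 0
  ((P -> P) \/ (P /\ Q)) = max(1, 0) = 1
  (P \/ Q) = max(0, 0) = 0
  (((P -> P) \/ (P /\ Q)) \/ (P \/ Q)) = max(1, 0) = 1
All 25 assignments give value 1 — the formula is a G_5-tautology.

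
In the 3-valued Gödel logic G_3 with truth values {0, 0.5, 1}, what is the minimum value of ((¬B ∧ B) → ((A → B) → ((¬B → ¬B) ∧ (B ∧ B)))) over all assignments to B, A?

Every assignment gives 1. For instance at B = 0, A = 0:
  ¬B: Gödel ¬ of 0 = 1 (operand is 0)
  (¬B ∧ B) = min(1, 0) = 0
  (A → B): 0 ≤ 0, so result = 1
  ¬B: Gödel ¬ of 0 = 1 (operand is 0)
  ¬B: Gödel ¬ of 0 = 1 (operand is 0)
  (¬B → ¬B): 1 ≤ 1, so result = 1
  (B ∧ B) = min(0, 0) = 0
  ((¬B → ¬B) ∧ (B ∧ B)) = min(1, 0) = 0
  ((A → B) → ((¬B → ¬B) ∧ (B ∧ B))): 1 > 0, so result = 0
  ((¬B ∧ B) → ((A → B) → ((¬B → ¬B) ∧ (B ∧ B)))): 0 ≤ 0, so result = 1
All 9 assignments give value 1 — the formula is a G_3-tautology.

1.00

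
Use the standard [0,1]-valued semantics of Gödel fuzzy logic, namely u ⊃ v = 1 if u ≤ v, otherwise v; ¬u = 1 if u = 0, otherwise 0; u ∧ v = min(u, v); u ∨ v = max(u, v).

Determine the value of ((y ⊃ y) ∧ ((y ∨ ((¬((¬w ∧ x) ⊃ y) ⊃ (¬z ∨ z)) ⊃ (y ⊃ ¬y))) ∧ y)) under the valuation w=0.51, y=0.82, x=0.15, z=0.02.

0.82

(y ⊃ y): 0.82 ≤ 0.82, so result = 1
¬w: Gödel ¬ of 0.51 = 0 (operand ≠ 0)
(¬w ∧ x) = min(0, 0.15) = 0
((¬w ∧ x) ⊃ y): 0 ≤ 0.82, so result = 1
¬((¬w ∧ x) ⊃ y): Gödel ¬ of 1 = 0 (operand ≠ 0)
¬z: Gödel ¬ of 0.02 = 0 (operand ≠ 0)
(¬z ∨ z) = max(0, 0.02) = 0.02
(¬((¬w ∧ x) ⊃ y) ⊃ (¬z ∨ z)): 0 ≤ 0.02, so result = 1
¬y: Gödel ¬ of 0.82 = 0 (operand ≠ 0)
(y ⊃ ¬y): 0.82 > 0, so result = 0
((¬((¬w ∧ x) ⊃ y) ⊃ (¬z ∨ z)) ⊃ (y ⊃ ¬y)): 1 > 0, so result = 0
(y ∨ ((¬((¬w ∧ x) ⊃ y) ⊃ (¬z ∨ z)) ⊃ (y ⊃ ¬y))) = max(0.82, 0) = 0.82
((y ∨ ((¬((¬w ∧ x) ⊃ y) ⊃ (¬z ∨ z)) ⊃ (y ⊃ ¬y))) ∧ y) = min(0.82, 0.82) = 0.82
((y ⊃ y) ∧ ((y ∨ ((¬((¬w ∧ x) ⊃ y) ⊃ (¬z ∨ z)) ⊃ (y ⊃ ¬y))) ∧ y)) = min(1, 0.82) = 0.82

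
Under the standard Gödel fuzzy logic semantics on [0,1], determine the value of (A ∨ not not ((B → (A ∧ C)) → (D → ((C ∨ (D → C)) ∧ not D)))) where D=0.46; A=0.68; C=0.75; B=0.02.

0.68

(A ∧ C) = min(0.68, 0.75) = 0.68
(B → (A ∧ C)): 0.02 ≤ 0.68, so result = 1
(D → C): 0.46 ≤ 0.75, so result = 1
(C ∨ (D → C)) = max(0.75, 1) = 1
not D: Gödel ¬ of 0.46 = 0 (operand ≠ 0)
((C ∨ (D → C)) ∧ not D) = min(1, 0) = 0
(D → ((C ∨ (D → C)) ∧ not D)): 0.46 > 0, so result = 0
((B → (A ∧ C)) → (D → ((C ∨ (D → C)) ∧ not D))): 1 > 0, so result = 0
not ((B → (A ∧ C)) → (D → ((C ∨ (D → C)) ∧ not D))): Gödel ¬ of 0 = 1 (operand is 0)
not not ((B → (A ∧ C)) → (D → ((C ∨ (D → C)) ∧ not D))): Gödel ¬ of 1 = 0 (operand ≠ 0)
(A ∨ not not ((B → (A ∧ C)) → (D → ((C ∨ (D → C)) ∧ not D)))) = max(0.68, 0) = 0.68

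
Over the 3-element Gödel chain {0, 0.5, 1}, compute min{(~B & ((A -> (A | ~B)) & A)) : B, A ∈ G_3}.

The minimum is attained at B = 0, A = 0:
  ~B: Gödel ¬ of 0 = 1 (operand is 0)
  ~B: Gödel ¬ of 0 = 1 (operand is 0)
  (A | ~B) = max(0, 1) = 1
  (A -> (A | ~B)): 0 ≤ 1, so result = 1
  ((A -> (A | ~B)) & A) = min(1, 0) = 0
  (~B & ((A -> (A | ~B)) & A)) = min(1, 0) = 0
Checking all 9 assignments confirms none give a value below 0.00.

0.00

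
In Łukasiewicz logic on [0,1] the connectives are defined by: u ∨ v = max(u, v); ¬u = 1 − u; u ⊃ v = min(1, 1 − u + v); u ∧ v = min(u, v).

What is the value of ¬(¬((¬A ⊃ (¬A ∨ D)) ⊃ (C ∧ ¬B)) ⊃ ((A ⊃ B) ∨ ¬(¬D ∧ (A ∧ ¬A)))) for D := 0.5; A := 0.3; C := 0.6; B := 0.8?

0.00

¬A: Łukasiewicz ¬ gives 1 − 0.3 = 0.7
¬A: Łukasiewicz ¬ gives 1 − 0.3 = 0.7
(¬A ∨ D) = max(0.7, 0.5) = 0.7
(¬A ⊃ (¬A ∨ D)): min(1, 1 − 0.7 + 0.7) = 1
¬B: Łukasiewicz ¬ gives 1 − 0.8 = 0.2
(C ∧ ¬B) = min(0.6, 0.2) = 0.2
((¬A ⊃ (¬A ∨ D)) ⊃ (C ∧ ¬B)): min(1, 1 − 1 + 0.2) = 0.2
¬((¬A ⊃ (¬A ∨ D)) ⊃ (C ∧ ¬B)): Łukasiewicz ¬ gives 1 − 0.2 = 0.8
(A ⊃ B): min(1, 1 − 0.3 + 0.8) = 1
¬D: Łukasiewicz ¬ gives 1 − 0.5 = 0.5
¬A: Łukasiewicz ¬ gives 1 − 0.3 = 0.7
(A ∧ ¬A) = min(0.3, 0.7) = 0.3
(¬D ∧ (A ∧ ¬A)) = min(0.5, 0.3) = 0.3
¬(¬D ∧ (A ∧ ¬A)): Łukasiewicz ¬ gives 1 − 0.3 = 0.7
((A ⊃ B) ∨ ¬(¬D ∧ (A ∧ ¬A))) = max(1, 0.7) = 1
(¬((¬A ⊃ (¬A ∨ D)) ⊃ (C ∧ ¬B)) ⊃ ((A ⊃ B) ∨ ¬(¬D ∧ (A ∧ ¬A)))): min(1, 1 − 0.8 + 1) = 1
¬(¬((¬A ⊃ (¬A ∨ D)) ⊃ (C ∧ ¬B)) ⊃ ((A ⊃ B) ∨ ¬(¬D ∧ (A ∧ ¬A)))): Łukasiewicz ¬ gives 1 − 1 = 0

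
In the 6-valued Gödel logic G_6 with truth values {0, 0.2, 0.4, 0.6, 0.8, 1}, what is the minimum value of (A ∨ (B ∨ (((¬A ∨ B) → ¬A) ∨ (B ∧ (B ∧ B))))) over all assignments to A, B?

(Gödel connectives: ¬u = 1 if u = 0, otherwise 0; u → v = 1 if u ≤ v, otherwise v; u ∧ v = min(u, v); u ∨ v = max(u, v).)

The minimum is attained at A = 0.2, B = 0.2:
  ¬A: Gödel ¬ of 0.2 = 0 (operand ≠ 0)
  (¬A ∨ B) = max(0, 0.2) = 0.2
  ¬A: Gödel ¬ of 0.2 = 0 (operand ≠ 0)
  ((¬A ∨ B) → ¬A): 0.2 > 0, so result = 0
  (B ∧ B) = min(0.2, 0.2) = 0.2
  (B ∧ (B ∧ B)) = min(0.2, 0.2) = 0.2
  (((¬A ∨ B) → ¬A) ∨ (B ∧ (B ∧ B))) = max(0, 0.2) = 0.2
  (B ∨ (((¬A ∨ B) → ¬A) ∨ (B ∧ (B ∧ B)))) = max(0.2, 0.2) = 0.2
  (A ∨ (B ∨ (((¬A ∨ B) → ¬A) ∨ (B ∧ (B ∧ B))))) = max(0.2, 0.2) = 0.2
Checking all 36 assignments confirms none give a value below 0.20.

0.20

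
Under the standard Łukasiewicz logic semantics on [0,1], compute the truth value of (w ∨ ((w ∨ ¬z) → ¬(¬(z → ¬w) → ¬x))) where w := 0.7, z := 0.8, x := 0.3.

0.70

¬z: Łukasiewicz ¬ gives 1 − 0.8 = 0.2
(w ∨ ¬z) = max(0.7, 0.2) = 0.7
¬w: Łukasiewicz ¬ gives 1 − 0.7 = 0.3
(z → ¬w): min(1, 1 − 0.8 + 0.3) = 0.5
¬(z → ¬w): Łukasiewicz ¬ gives 1 − 0.5 = 0.5
¬x: Łukasiewicz ¬ gives 1 − 0.3 = 0.7
(¬(z → ¬w) → ¬x): min(1, 1 − 0.5 + 0.7) = 1
¬(¬(z → ¬w) → ¬x): Łukasiewicz ¬ gives 1 − 1 = 0
((w ∨ ¬z) → ¬(¬(z → ¬w) → ¬x)): min(1, 1 − 0.7 + 0) = 0.3
(w ∨ ((w ∨ ¬z) → ¬(¬(z → ¬w) → ¬x))) = max(0.7, 0.3) = 0.7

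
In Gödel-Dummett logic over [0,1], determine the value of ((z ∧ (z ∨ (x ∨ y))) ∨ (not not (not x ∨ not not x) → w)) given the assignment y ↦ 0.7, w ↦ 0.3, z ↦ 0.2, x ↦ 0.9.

(x ∨ y) = max(0.9, 0.7) = 0.9
(z ∨ (x ∨ y)) = max(0.2, 0.9) = 0.9
(z ∧ (z ∨ (x ∨ y))) = min(0.2, 0.9) = 0.2
not x: Gödel ¬ of 0.9 = 0 (operand ≠ 0)
not x: Gödel ¬ of 0.9 = 0 (operand ≠ 0)
not not x: Gödel ¬ of 0 = 1 (operand is 0)
(not x ∨ not not x) = max(0, 1) = 1
not (not x ∨ not not x): Gödel ¬ of 1 = 0 (operand ≠ 0)
not not (not x ∨ not not x): Gödel ¬ of 0 = 1 (operand is 0)
(not not (not x ∨ not not x) → w): 1 > 0.3, so result = 0.3
((z ∧ (z ∨ (x ∨ y))) ∨ (not not (not x ∨ not not x) → w)) = max(0.2, 0.3) = 0.3

0.30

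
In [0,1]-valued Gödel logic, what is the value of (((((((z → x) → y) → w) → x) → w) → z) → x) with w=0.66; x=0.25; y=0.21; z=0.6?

0.25

(z → x): 0.6 > 0.25, so result = 0.25
((z → x) → y): 0.25 > 0.21, so result = 0.21
(((z → x) → y) → w): 0.21 ≤ 0.66, so result = 1
((((z → x) → y) → w) → x): 1 > 0.25, so result = 0.25
(((((z → x) → y) → w) → x) → w): 0.25 ≤ 0.66, so result = 1
((((((z → x) → y) → w) → x) → w) → z): 1 > 0.6, so result = 0.6
(((((((z → x) → y) → w) → x) → w) → z) → x): 0.6 > 0.25, so result = 0.25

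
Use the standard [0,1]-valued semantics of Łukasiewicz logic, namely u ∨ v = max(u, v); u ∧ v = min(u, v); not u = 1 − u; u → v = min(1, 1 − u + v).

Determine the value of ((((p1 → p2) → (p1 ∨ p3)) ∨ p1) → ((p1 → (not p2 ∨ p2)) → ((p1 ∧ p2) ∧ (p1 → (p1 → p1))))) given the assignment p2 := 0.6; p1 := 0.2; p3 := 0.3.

0.90

(p1 → p2): min(1, 1 − 0.2 + 0.6) = 1
(p1 ∨ p3) = max(0.2, 0.3) = 0.3
((p1 → p2) → (p1 ∨ p3)): min(1, 1 − 1 + 0.3) = 0.3
(((p1 → p2) → (p1 ∨ p3)) ∨ p1) = max(0.3, 0.2) = 0.3
not p2: Łukasiewicz ¬ gives 1 − 0.6 = 0.4
(not p2 ∨ p2) = max(0.4, 0.6) = 0.6
(p1 → (not p2 ∨ p2)): min(1, 1 − 0.2 + 0.6) = 1
(p1 ∧ p2) = min(0.2, 0.6) = 0.2
(p1 → p1): min(1, 1 − 0.2 + 0.2) = 1
(p1 → (p1 → p1)): min(1, 1 − 0.2 + 1) = 1
((p1 ∧ p2) ∧ (p1 → (p1 → p1))) = min(0.2, 1) = 0.2
((p1 → (not p2 ∨ p2)) → ((p1 ∧ p2) ∧ (p1 → (p1 → p1)))): min(1, 1 − 1 + 0.2) = 0.2
((((p1 → p2) → (p1 ∨ p3)) ∨ p1) → ((p1 → (not p2 ∨ p2)) → ((p1 ∧ p2) ∧ (p1 → (p1 → p1))))): min(1, 1 − 0.3 + 0.2) = 0.9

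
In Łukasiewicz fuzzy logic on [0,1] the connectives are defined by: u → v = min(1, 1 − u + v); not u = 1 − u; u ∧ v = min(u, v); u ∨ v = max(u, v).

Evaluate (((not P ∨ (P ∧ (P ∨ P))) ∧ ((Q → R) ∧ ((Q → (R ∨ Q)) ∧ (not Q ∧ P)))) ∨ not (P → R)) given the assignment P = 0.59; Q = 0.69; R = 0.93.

0.31

not P: Łukasiewicz ¬ gives 1 − 0.59 = 0.41
(P ∨ P) = max(0.59, 0.59) = 0.59
(P ∧ (P ∨ P)) = min(0.59, 0.59) = 0.59
(not P ∨ (P ∧ (P ∨ P))) = max(0.41, 0.59) = 0.59
(Q → R): min(1, 1 − 0.69 + 0.93) = 1
(R ∨ Q) = max(0.93, 0.69) = 0.93
(Q → (R ∨ Q)): min(1, 1 − 0.69 + 0.93) = 1
not Q: Łukasiewicz ¬ gives 1 − 0.69 = 0.31
(not Q ∧ P) = min(0.31, 0.59) = 0.31
((Q → (R ∨ Q)) ∧ (not Q ∧ P)) = min(1, 0.31) = 0.31
((Q → R) ∧ ((Q → (R ∨ Q)) ∧ (not Q ∧ P))) = min(1, 0.31) = 0.31
((not P ∨ (P ∧ (P ∨ P))) ∧ ((Q → R) ∧ ((Q → (R ∨ Q)) ∧ (not Q ∧ P)))) = min(0.59, 0.31) = 0.31
(P → R): min(1, 1 − 0.59 + 0.93) = 1
not (P → R): Łukasiewicz ¬ gives 1 − 1 = 0
(((not P ∨ (P ∧ (P ∨ P))) ∧ ((Q → R) ∧ ((Q → (R ∨ Q)) ∧ (not Q ∧ P)))) ∨ not (P → R)) = max(0.31, 0) = 0.31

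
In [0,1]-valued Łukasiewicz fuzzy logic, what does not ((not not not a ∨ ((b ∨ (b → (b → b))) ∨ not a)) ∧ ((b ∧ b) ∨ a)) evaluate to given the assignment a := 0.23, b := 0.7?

0.30

not a: Łukasiewicz ¬ gives 1 − 0.23 = 0.77
not not a: Łukasiewicz ¬ gives 1 − 0.77 = 0.23
not not not a: Łukasiewicz ¬ gives 1 − 0.23 = 0.77
(b → b): min(1, 1 − 0.7 + 0.7) = 1
(b → (b → b)): min(1, 1 − 0.7 + 1) = 1
(b ∨ (b → (b → b))) = max(0.7, 1) = 1
not a: Łukasiewicz ¬ gives 1 − 0.23 = 0.77
((b ∨ (b → (b → b))) ∨ not a) = max(1, 0.77) = 1
(not not not a ∨ ((b ∨ (b → (b → b))) ∨ not a)) = max(0.77, 1) = 1
(b ∧ b) = min(0.7, 0.7) = 0.7
((b ∧ b) ∨ a) = max(0.7, 0.23) = 0.7
((not not not a ∨ ((b ∨ (b → (b → b))) ∨ not a)) ∧ ((b ∧ b) ∨ a)) = min(1, 0.7) = 0.7
not ((not not not a ∨ ((b ∨ (b → (b → b))) ∨ not a)) ∧ ((b ∧ b) ∨ a)): Łukasiewicz ¬ gives 1 − 0.7 = 0.3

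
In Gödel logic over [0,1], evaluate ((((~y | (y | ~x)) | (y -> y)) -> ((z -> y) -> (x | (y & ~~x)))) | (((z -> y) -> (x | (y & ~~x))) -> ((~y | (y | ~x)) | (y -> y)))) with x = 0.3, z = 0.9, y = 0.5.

~y: Gödel ¬ of 0.5 = 0 (operand ≠ 0)
~x: Gödel ¬ of 0.3 = 0 (operand ≠ 0)
(y | ~x) = max(0.5, 0) = 0.5
(~y | (y | ~x)) = max(0, 0.5) = 0.5
(y -> y): 0.5 ≤ 0.5, so result = 1
((~y | (y | ~x)) | (y -> y)) = max(0.5, 1) = 1
(z -> y): 0.9 > 0.5, so result = 0.5
~x: Gödel ¬ of 0.3 = 0 (operand ≠ 0)
~~x: Gödel ¬ of 0 = 1 (operand is 0)
(y & ~~x) = min(0.5, 1) = 0.5
(x | (y & ~~x)) = max(0.3, 0.5) = 0.5
((z -> y) -> (x | (y & ~~x))): 0.5 ≤ 0.5, so result = 1
(((~y | (y | ~x)) | (y -> y)) -> ((z -> y) -> (x | (y & ~~x)))): 1 ≤ 1, so result = 1
(z -> y): 0.9 > 0.5, so result = 0.5
~x: Gödel ¬ of 0.3 = 0 (operand ≠ 0)
~~x: Gödel ¬ of 0 = 1 (operand is 0)
(y & ~~x) = min(0.5, 1) = 0.5
(x | (y & ~~x)) = max(0.3, 0.5) = 0.5
((z -> y) -> (x | (y & ~~x))): 0.5 ≤ 0.5, so result = 1
~y: Gödel ¬ of 0.5 = 0 (operand ≠ 0)
~x: Gödel ¬ of 0.3 = 0 (operand ≠ 0)
(y | ~x) = max(0.5, 0) = 0.5
(~y | (y | ~x)) = max(0, 0.5) = 0.5
(y -> y): 0.5 ≤ 0.5, so result = 1
((~y | (y | ~x)) | (y -> y)) = max(0.5, 1) = 1
(((z -> y) -> (x | (y & ~~x))) -> ((~y | (y | ~x)) | (y -> y))): 1 ≤ 1, so result = 1
((((~y | (y | ~x)) | (y -> y)) -> ((z -> y) -> (x | (y & ~~x)))) | (((z -> y) -> (x | (y & ~~x))) -> ((~y | (y | ~x)) | (y -> y)))) = max(1, 1) = 1

1.00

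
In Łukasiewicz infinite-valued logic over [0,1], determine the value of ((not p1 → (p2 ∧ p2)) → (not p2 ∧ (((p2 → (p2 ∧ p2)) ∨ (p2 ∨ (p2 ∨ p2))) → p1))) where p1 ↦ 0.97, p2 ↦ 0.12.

not p1: Łukasiewicz ¬ gives 1 − 0.97 = 0.03
(p2 ∧ p2) = min(0.12, 0.12) = 0.12
(not p1 → (p2 ∧ p2)): min(1, 1 − 0.03 + 0.12) = 1
not p2: Łukasiewicz ¬ gives 1 − 0.12 = 0.88
(p2 ∧ p2) = min(0.12, 0.12) = 0.12
(p2 → (p2 ∧ p2)): min(1, 1 − 0.12 + 0.12) = 1
(p2 ∨ p2) = max(0.12, 0.12) = 0.12
(p2 ∨ (p2 ∨ p2)) = max(0.12, 0.12) = 0.12
((p2 → (p2 ∧ p2)) ∨ (p2 ∨ (p2 ∨ p2))) = max(1, 0.12) = 1
(((p2 → (p2 ∧ p2)) ∨ (p2 ∨ (p2 ∨ p2))) → p1): min(1, 1 − 1 + 0.97) = 0.97
(not p2 ∧ (((p2 → (p2 ∧ p2)) ∨ (p2 ∨ (p2 ∨ p2))) → p1)) = min(0.88, 0.97) = 0.88
((not p1 → (p2 ∧ p2)) → (not p2 ∧ (((p2 → (p2 ∧ p2)) ∨ (p2 ∨ (p2 ∨ p2))) → p1))): min(1, 1 − 1 + 0.88) = 0.88

0.88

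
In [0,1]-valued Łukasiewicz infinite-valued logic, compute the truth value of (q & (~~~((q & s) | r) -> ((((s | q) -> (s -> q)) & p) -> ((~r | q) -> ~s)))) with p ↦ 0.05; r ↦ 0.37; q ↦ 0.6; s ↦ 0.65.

(q & s) = min(0.6, 0.65) = 0.6
((q & s) | r) = max(0.6, 0.37) = 0.6
~((q & s) | r): Łukasiewicz ¬ gives 1 − 0.6 = 0.4
~~((q & s) | r): Łukasiewicz ¬ gives 1 − 0.4 = 0.6
~~~((q & s) | r): Łukasiewicz ¬ gives 1 − 0.6 = 0.4
(s | q) = max(0.65, 0.6) = 0.65
(s -> q): min(1, 1 − 0.65 + 0.6) = 0.95
((s | q) -> (s -> q)): min(1, 1 − 0.65 + 0.95) = 1
(((s | q) -> (s -> q)) & p) = min(1, 0.05) = 0.05
~r: Łukasiewicz ¬ gives 1 − 0.37 = 0.63
(~r | q) = max(0.63, 0.6) = 0.63
~s: Łukasiewicz ¬ gives 1 − 0.65 = 0.35
((~r | q) -> ~s): min(1, 1 − 0.63 + 0.35) = 0.72
((((s | q) -> (s -> q)) & p) -> ((~r | q) -> ~s)): min(1, 1 − 0.05 + 0.72) = 1
(~~~((q & s) | r) -> ((((s | q) -> (s -> q)) & p) -> ((~r | q) -> ~s))): min(1, 1 − 0.4 + 1) = 1
(q & (~~~((q & s) | r) -> ((((s | q) -> (s -> q)) & p) -> ((~r | q) -> ~s)))) = min(0.6, 1) = 0.6

0.60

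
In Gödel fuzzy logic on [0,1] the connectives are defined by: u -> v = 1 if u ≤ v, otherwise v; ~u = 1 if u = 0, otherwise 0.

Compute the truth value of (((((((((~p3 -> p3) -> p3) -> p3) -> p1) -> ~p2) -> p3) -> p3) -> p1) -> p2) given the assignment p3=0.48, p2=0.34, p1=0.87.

~p3: Gödel ¬ of 0.48 = 0 (operand ≠ 0)
(~p3 -> p3): 0 ≤ 0.48, so result = 1
((~p3 -> p3) -> p3): 1 > 0.48, so result = 0.48
(((~p3 -> p3) -> p3) -> p3): 0.48 ≤ 0.48, so result = 1
((((~p3 -> p3) -> p3) -> p3) -> p1): 1 > 0.87, so result = 0.87
~p2: Gödel ¬ of 0.34 = 0 (operand ≠ 0)
(((((~p3 -> p3) -> p3) -> p3) -> p1) -> ~p2): 0.87 > 0, so result = 0
((((((~p3 -> p3) -> p3) -> p3) -> p1) -> ~p2) -> p3): 0 ≤ 0.48, so result = 1
(((((((~p3 -> p3) -> p3) -> p3) -> p1) -> ~p2) -> p3) -> p3): 1 > 0.48, so result = 0.48
((((((((~p3 -> p3) -> p3) -> p3) -> p1) -> ~p2) -> p3) -> p3) -> p1): 0.48 ≤ 0.87, so result = 1
(((((((((~p3 -> p3) -> p3) -> p3) -> p1) -> ~p2) -> p3) -> p3) -> p1) -> p2): 1 > 0.34, so result = 0.34

0.34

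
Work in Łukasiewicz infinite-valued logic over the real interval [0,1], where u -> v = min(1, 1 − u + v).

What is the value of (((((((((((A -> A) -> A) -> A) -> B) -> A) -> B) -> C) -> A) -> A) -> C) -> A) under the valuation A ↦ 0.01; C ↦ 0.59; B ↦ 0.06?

(A -> A): min(1, 1 − 0.01 + 0.01) = 1
((A -> A) -> A): min(1, 1 − 1 + 0.01) = 0.01
(((A -> A) -> A) -> A): min(1, 1 − 0.01 + 0.01) = 1
((((A -> A) -> A) -> A) -> B): min(1, 1 − 1 + 0.06) = 0.06
(((((A -> A) -> A) -> A) -> B) -> A): min(1, 1 − 0.06 + 0.01) = 0.95
((((((A -> A) -> A) -> A) -> B) -> A) -> B): min(1, 1 − 0.95 + 0.06) = 0.11
(((((((A -> A) -> A) -> A) -> B) -> A) -> B) -> C): min(1, 1 − 0.11 + 0.59) = 1
((((((((A -> A) -> A) -> A) -> B) -> A) -> B) -> C) -> A): min(1, 1 − 1 + 0.01) = 0.01
(((((((((A -> A) -> A) -> A) -> B) -> A) -> B) -> C) -> A) -> A): min(1, 1 − 0.01 + 0.01) = 1
((((((((((A -> A) -> A) -> A) -> B) -> A) -> B) -> C) -> A) -> A) -> C): min(1, 1 − 1 + 0.59) = 0.59
(((((((((((A -> A) -> A) -> A) -> B) -> A) -> B) -> C) -> A) -> A) -> C) -> A): min(1, 1 − 0.59 + 0.01) = 0.42

0.42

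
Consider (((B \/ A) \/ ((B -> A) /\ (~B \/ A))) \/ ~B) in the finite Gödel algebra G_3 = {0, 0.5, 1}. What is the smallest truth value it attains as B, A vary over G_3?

0.50

The minimum is attained at B = 0.5, A = 0:
  (B \/ A) = max(0.5, 0) = 0.5
  (B -> A): 0.5 > 0, so result = 0
  ~B: Gödel ¬ of 0.5 = 0 (operand ≠ 0)
  (~B \/ A) = max(0, 0) = 0
  ((B -> A) /\ (~B \/ A)) = min(0, 0) = 0
  ((B \/ A) \/ ((B -> A) /\ (~B \/ A))) = max(0.5, 0) = 0.5
  ~B: Gödel ¬ of 0.5 = 0 (operand ≠ 0)
  (((B \/ A) \/ ((B -> A) /\ (~B \/ A))) \/ ~B) = max(0.5, 0) = 0.5
Checking all 9 assignments confirms none give a value below 0.50.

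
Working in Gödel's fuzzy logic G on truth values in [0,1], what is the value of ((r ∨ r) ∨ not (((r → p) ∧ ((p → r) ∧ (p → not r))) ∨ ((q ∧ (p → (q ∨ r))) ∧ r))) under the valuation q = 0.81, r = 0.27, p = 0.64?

(r ∨ r) = max(0.27, 0.27) = 0.27
(r → p): 0.27 ≤ 0.64, so result = 1
(p → r): 0.64 > 0.27, so result = 0.27
not r: Gödel ¬ of 0.27 = 0 (operand ≠ 0)
(p → not r): 0.64 > 0, so result = 0
((p → r) ∧ (p → not r)) = min(0.27, 0) = 0
((r → p) ∧ ((p → r) ∧ (p → not r))) = min(1, 0) = 0
(q ∨ r) = max(0.81, 0.27) = 0.81
(p → (q ∨ r)): 0.64 ≤ 0.81, so result = 1
(q ∧ (p → (q ∨ r))) = min(0.81, 1) = 0.81
((q ∧ (p → (q ∨ r))) ∧ r) = min(0.81, 0.27) = 0.27
(((r → p) ∧ ((p → r) ∧ (p → not r))) ∨ ((q ∧ (p → (q ∨ r))) ∧ r)) = max(0, 0.27) = 0.27
not (((r → p) ∧ ((p → r) ∧ (p → not r))) ∨ ((q ∧ (p → (q ∨ r))) ∧ r)): Gödel ¬ of 0.27 = 0 (operand ≠ 0)
((r ∨ r) ∨ not (((r → p) ∧ ((p → r) ∧ (p → not r))) ∨ ((q ∧ (p → (q ∨ r))) ∧ r))) = max(0.27, 0) = 0.27

0.27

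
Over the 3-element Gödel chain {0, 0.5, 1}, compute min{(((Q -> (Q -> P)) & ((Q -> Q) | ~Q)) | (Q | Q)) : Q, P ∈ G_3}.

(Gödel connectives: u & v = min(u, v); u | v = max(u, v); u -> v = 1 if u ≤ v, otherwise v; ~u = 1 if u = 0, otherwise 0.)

0.50

The minimum is attained at Q = 0.5, P = 0:
  (Q -> P): 0.5 > 0, so result = 0
  (Q -> (Q -> P)): 0.5 > 0, so result = 0
  (Q -> Q): 0.5 ≤ 0.5, so result = 1
  ~Q: Gödel ¬ of 0.5 = 0 (operand ≠ 0)
  ((Q -> Q) | ~Q) = max(1, 0) = 1
  ((Q -> (Q -> P)) & ((Q -> Q) | ~Q)) = min(0, 1) = 0
  (Q | Q) = max(0.5, 0.5) = 0.5
  (((Q -> (Q -> P)) & ((Q -> Q) | ~Q)) | (Q | Q)) = max(0, 0.5) = 0.5
Checking all 9 assignments confirms none give a value below 0.50.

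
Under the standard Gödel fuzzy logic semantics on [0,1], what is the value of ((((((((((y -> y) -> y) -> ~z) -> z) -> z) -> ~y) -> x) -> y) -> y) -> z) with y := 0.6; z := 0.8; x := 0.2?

0.80

(y -> y): 0.6 ≤ 0.6, so result = 1
((y -> y) -> y): 1 > 0.6, so result = 0.6
~z: Gödel ¬ of 0.8 = 0 (operand ≠ 0)
(((y -> y) -> y) -> ~z): 0.6 > 0, so result = 0
((((y -> y) -> y) -> ~z) -> z): 0 ≤ 0.8, so result = 1
(((((y -> y) -> y) -> ~z) -> z) -> z): 1 > 0.8, so result = 0.8
~y: Gödel ¬ of 0.6 = 0 (operand ≠ 0)
((((((y -> y) -> y) -> ~z) -> z) -> z) -> ~y): 0.8 > 0, so result = 0
(((((((y -> y) -> y) -> ~z) -> z) -> z) -> ~y) -> x): 0 ≤ 0.2, so result = 1
((((((((y -> y) -> y) -> ~z) -> z) -> z) -> ~y) -> x) -> y): 1 > 0.6, so result = 0.6
(((((((((y -> y) -> y) -> ~z) -> z) -> z) -> ~y) -> x) -> y) -> y): 0.6 ≤ 0.6, so result = 1
((((((((((y -> y) -> y) -> ~z) -> z) -> z) -> ~y) -> x) -> y) -> y) -> z): 1 > 0.8, so result = 0.8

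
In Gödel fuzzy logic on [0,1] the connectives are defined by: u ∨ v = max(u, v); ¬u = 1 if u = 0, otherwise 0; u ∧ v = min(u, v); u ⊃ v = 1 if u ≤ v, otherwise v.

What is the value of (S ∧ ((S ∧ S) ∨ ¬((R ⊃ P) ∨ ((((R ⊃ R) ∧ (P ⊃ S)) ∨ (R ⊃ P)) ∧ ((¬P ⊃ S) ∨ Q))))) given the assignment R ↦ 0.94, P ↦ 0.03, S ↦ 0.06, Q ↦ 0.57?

0.06

(S ∧ S) = min(0.06, 0.06) = 0.06
(R ⊃ P): 0.94 > 0.03, so result = 0.03
(R ⊃ R): 0.94 ≤ 0.94, so result = 1
(P ⊃ S): 0.03 ≤ 0.06, so result = 1
((R ⊃ R) ∧ (P ⊃ S)) = min(1, 1) = 1
(R ⊃ P): 0.94 > 0.03, so result = 0.03
(((R ⊃ R) ∧ (P ⊃ S)) ∨ (R ⊃ P)) = max(1, 0.03) = 1
¬P: Gödel ¬ of 0.03 = 0 (operand ≠ 0)
(¬P ⊃ S): 0 ≤ 0.06, so result = 1
((¬P ⊃ S) ∨ Q) = max(1, 0.57) = 1
((((R ⊃ R) ∧ (P ⊃ S)) ∨ (R ⊃ P)) ∧ ((¬P ⊃ S) ∨ Q)) = min(1, 1) = 1
((R ⊃ P) ∨ ((((R ⊃ R) ∧ (P ⊃ S)) ∨ (R ⊃ P)) ∧ ((¬P ⊃ S) ∨ Q))) = max(0.03, 1) = 1
¬((R ⊃ P) ∨ ((((R ⊃ R) ∧ (P ⊃ S)) ∨ (R ⊃ P)) ∧ ((¬P ⊃ S) ∨ Q))): Gödel ¬ of 1 = 0 (operand ≠ 0)
((S ∧ S) ∨ ¬((R ⊃ P) ∨ ((((R ⊃ R) ∧ (P ⊃ S)) ∨ (R ⊃ P)) ∧ ((¬P ⊃ S) ∨ Q)))) = max(0.06, 0) = 0.06
(S ∧ ((S ∧ S) ∨ ¬((R ⊃ P) ∨ ((((R ⊃ R) ∧ (P ⊃ S)) ∨ (R ⊃ P)) ∧ ((¬P ⊃ S) ∨ Q))))) = min(0.06, 0.06) = 0.06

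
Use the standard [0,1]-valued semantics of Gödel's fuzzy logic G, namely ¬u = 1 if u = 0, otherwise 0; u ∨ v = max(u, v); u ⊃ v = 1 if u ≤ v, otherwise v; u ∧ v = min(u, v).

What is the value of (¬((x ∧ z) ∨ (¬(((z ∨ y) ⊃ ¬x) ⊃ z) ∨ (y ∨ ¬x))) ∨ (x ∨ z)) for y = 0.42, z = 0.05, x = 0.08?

0.08

(x ∧ z) = min(0.08, 0.05) = 0.05
(z ∨ y) = max(0.05, 0.42) = 0.42
¬x: Gödel ¬ of 0.08 = 0 (operand ≠ 0)
((z ∨ y) ⊃ ¬x): 0.42 > 0, so result = 0
(((z ∨ y) ⊃ ¬x) ⊃ z): 0 ≤ 0.05, so result = 1
¬(((z ∨ y) ⊃ ¬x) ⊃ z): Gödel ¬ of 1 = 0 (operand ≠ 0)
¬x: Gödel ¬ of 0.08 = 0 (operand ≠ 0)
(y ∨ ¬x) = max(0.42, 0) = 0.42
(¬(((z ∨ y) ⊃ ¬x) ⊃ z) ∨ (y ∨ ¬x)) = max(0, 0.42) = 0.42
((x ∧ z) ∨ (¬(((z ∨ y) ⊃ ¬x) ⊃ z) ∨ (y ∨ ¬x))) = max(0.05, 0.42) = 0.42
¬((x ∧ z) ∨ (¬(((z ∨ y) ⊃ ¬x) ⊃ z) ∨ (y ∨ ¬x))): Gödel ¬ of 0.42 = 0 (operand ≠ 0)
(x ∨ z) = max(0.08, 0.05) = 0.08
(¬((x ∧ z) ∨ (¬(((z ∨ y) ⊃ ¬x) ⊃ z) ∨ (y ∨ ¬x))) ∨ (x ∨ z)) = max(0, 0.08) = 0.08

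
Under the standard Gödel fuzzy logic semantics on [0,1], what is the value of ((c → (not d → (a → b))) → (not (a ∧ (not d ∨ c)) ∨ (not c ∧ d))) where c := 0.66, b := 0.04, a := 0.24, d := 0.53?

not d: Gödel ¬ of 0.53 = 0 (operand ≠ 0)
(a → b): 0.24 > 0.04, so result = 0.04
(not d → (a → b)): 0 ≤ 0.04, so result = 1
(c → (not d → (a → b))): 0.66 ≤ 1, so result = 1
not d: Gödel ¬ of 0.53 = 0 (operand ≠ 0)
(not d ∨ c) = max(0, 0.66) = 0.66
(a ∧ (not d ∨ c)) = min(0.24, 0.66) = 0.24
not (a ∧ (not d ∨ c)): Gödel ¬ of 0.24 = 0 (operand ≠ 0)
not c: Gödel ¬ of 0.66 = 0 (operand ≠ 0)
(not c ∧ d) = min(0, 0.53) = 0
(not (a ∧ (not d ∨ c)) ∨ (not c ∧ d)) = max(0, 0) = 0
((c → (not d → (a → b))) → (not (a ∧ (not d ∨ c)) ∨ (not c ∧ d))): 1 > 0, so result = 0

0.00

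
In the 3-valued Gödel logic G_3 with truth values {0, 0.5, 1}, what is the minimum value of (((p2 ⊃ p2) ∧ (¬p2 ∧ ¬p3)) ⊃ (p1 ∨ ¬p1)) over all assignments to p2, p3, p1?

The minimum is attained at p2 = 0, p3 = 0, p1 = 0.5:
  (p2 ⊃ p2): 0 ≤ 0, so result = 1
  ¬p2: Gödel ¬ of 0 = 1 (operand is 0)
  ¬p3: Gödel ¬ of 0 = 1 (operand is 0)
  (¬p2 ∧ ¬p3) = min(1, 1) = 1
  ((p2 ⊃ p2) ∧ (¬p2 ∧ ¬p3)) = min(1, 1) = 1
  ¬p1: Gödel ¬ of 0.5 = 0 (operand ≠ 0)
  (p1 ∨ ¬p1) = max(0.5, 0) = 0.5
  (((p2 ⊃ p2) ∧ (¬p2 ∧ ¬p3)) ⊃ (p1 ∨ ¬p1)): 1 > 0.5, so result = 0.5
Checking all 27 assignments confirms none give a value below 0.50.

0.50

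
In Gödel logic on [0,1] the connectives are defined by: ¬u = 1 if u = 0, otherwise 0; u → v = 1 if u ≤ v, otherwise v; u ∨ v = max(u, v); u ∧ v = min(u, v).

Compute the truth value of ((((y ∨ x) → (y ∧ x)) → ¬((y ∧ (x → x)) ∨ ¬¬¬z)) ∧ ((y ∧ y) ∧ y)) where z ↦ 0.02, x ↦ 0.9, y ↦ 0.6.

0.00

(y ∨ x) = max(0.6, 0.9) = 0.9
(y ∧ x) = min(0.6, 0.9) = 0.6
((y ∨ x) → (y ∧ x)): 0.9 > 0.6, so result = 0.6
(x → x): 0.9 ≤ 0.9, so result = 1
(y ∧ (x → x)) = min(0.6, 1) = 0.6
¬z: Gödel ¬ of 0.02 = 0 (operand ≠ 0)
¬¬z: Gödel ¬ of 0 = 1 (operand is 0)
¬¬¬z: Gödel ¬ of 1 = 0 (operand ≠ 0)
((y ∧ (x → x)) ∨ ¬¬¬z) = max(0.6, 0) = 0.6
¬((y ∧ (x → x)) ∨ ¬¬¬z): Gödel ¬ of 0.6 = 0 (operand ≠ 0)
(((y ∨ x) → (y ∧ x)) → ¬((y ∧ (x → x)) ∨ ¬¬¬z)): 0.6 > 0, so result = 0
(y ∧ y) = min(0.6, 0.6) = 0.6
((y ∧ y) ∧ y) = min(0.6, 0.6) = 0.6
((((y ∨ x) → (y ∧ x)) → ¬((y ∧ (x → x)) ∨ ¬¬¬z)) ∧ ((y ∧ y) ∧ y)) = min(0, 0.6) = 0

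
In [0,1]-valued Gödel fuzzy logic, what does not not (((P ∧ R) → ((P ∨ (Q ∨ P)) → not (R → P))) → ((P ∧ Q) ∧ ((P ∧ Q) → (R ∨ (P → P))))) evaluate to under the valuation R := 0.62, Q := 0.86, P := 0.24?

(P ∧ R) = min(0.24, 0.62) = 0.24
(Q ∨ P) = max(0.86, 0.24) = 0.86
(P ∨ (Q ∨ P)) = max(0.24, 0.86) = 0.86
(R → P): 0.62 > 0.24, so result = 0.24
not (R → P): Gödel ¬ of 0.24 = 0 (operand ≠ 0)
((P ∨ (Q ∨ P)) → not (R → P)): 0.86 > 0, so result = 0
((P ∧ R) → ((P ∨ (Q ∨ P)) → not (R → P))): 0.24 > 0, so result = 0
(P ∧ Q) = min(0.24, 0.86) = 0.24
(P ∧ Q) = min(0.24, 0.86) = 0.24
(P → P): 0.24 ≤ 0.24, so result = 1
(R ∨ (P → P)) = max(0.62, 1) = 1
((P ∧ Q) → (R ∨ (P → P))): 0.24 ≤ 1, so result = 1
((P ∧ Q) ∧ ((P ∧ Q) → (R ∨ (P → P)))) = min(0.24, 1) = 0.24
(((P ∧ R) → ((P ∨ (Q ∨ P)) → not (R → P))) → ((P ∧ Q) ∧ ((P ∧ Q) → (R ∨ (P → P))))): 0 ≤ 0.24, so result = 1
not (((P ∧ R) → ((P ∨ (Q ∨ P)) → not (R → P))) → ((P ∧ Q) ∧ ((P ∧ Q) → (R ∨ (P → P))))): Gödel ¬ of 1 = 0 (operand ≠ 0)
not not (((P ∧ R) → ((P ∨ (Q ∨ P)) → not (R → P))) → ((P ∧ Q) ∧ ((P ∧ Q) → (R ∨ (P → P))))): Gödel ¬ of 0 = 1 (operand is 0)

1.00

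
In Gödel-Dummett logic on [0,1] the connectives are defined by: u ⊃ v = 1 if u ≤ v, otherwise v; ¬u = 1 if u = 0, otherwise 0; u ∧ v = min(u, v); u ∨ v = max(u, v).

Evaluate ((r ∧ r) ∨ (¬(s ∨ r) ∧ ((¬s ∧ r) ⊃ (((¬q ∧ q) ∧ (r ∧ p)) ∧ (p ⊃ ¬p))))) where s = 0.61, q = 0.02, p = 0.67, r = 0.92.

(r ∧ r) = min(0.92, 0.92) = 0.92
(s ∨ r) = max(0.61, 0.92) = 0.92
¬(s ∨ r): Gödel ¬ of 0.92 = 0 (operand ≠ 0)
¬s: Gödel ¬ of 0.61 = 0 (operand ≠ 0)
(¬s ∧ r) = min(0, 0.92) = 0
¬q: Gödel ¬ of 0.02 = 0 (operand ≠ 0)
(¬q ∧ q) = min(0, 0.02) = 0
(r ∧ p) = min(0.92, 0.67) = 0.67
((¬q ∧ q) ∧ (r ∧ p)) = min(0, 0.67) = 0
¬p: Gödel ¬ of 0.67 = 0 (operand ≠ 0)
(p ⊃ ¬p): 0.67 > 0, so result = 0
(((¬q ∧ q) ∧ (r ∧ p)) ∧ (p ⊃ ¬p)) = min(0, 0) = 0
((¬s ∧ r) ⊃ (((¬q ∧ q) ∧ (r ∧ p)) ∧ (p ⊃ ¬p))): 0 ≤ 0, so result = 1
(¬(s ∨ r) ∧ ((¬s ∧ r) ⊃ (((¬q ∧ q) ∧ (r ∧ p)) ∧ (p ⊃ ¬p)))) = min(0, 1) = 0
((r ∧ r) ∨ (¬(s ∨ r) ∧ ((¬s ∧ r) ⊃ (((¬q ∧ q) ∧ (r ∧ p)) ∧ (p ⊃ ¬p))))) = max(0.92, 0) = 0.92

0.92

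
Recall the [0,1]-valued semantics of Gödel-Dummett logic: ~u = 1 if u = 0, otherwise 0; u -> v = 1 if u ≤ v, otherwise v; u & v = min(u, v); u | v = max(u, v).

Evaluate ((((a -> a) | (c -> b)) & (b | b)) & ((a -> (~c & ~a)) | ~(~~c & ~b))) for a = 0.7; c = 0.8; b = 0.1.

(a -> a): 0.7 ≤ 0.7, so result = 1
(c -> b): 0.8 > 0.1, so result = 0.1
((a -> a) | (c -> b)) = max(1, 0.1) = 1
(b | b) = max(0.1, 0.1) = 0.1
(((a -> a) | (c -> b)) & (b | b)) = min(1, 0.1) = 0.1
~c: Gödel ¬ of 0.8 = 0 (operand ≠ 0)
~a: Gödel ¬ of 0.7 = 0 (operand ≠ 0)
(~c & ~a) = min(0, 0) = 0
(a -> (~c & ~a)): 0.7 > 0, so result = 0
~c: Gödel ¬ of 0.8 = 0 (operand ≠ 0)
~~c: Gödel ¬ of 0 = 1 (operand is 0)
~b: Gödel ¬ of 0.1 = 0 (operand ≠ 0)
(~~c & ~b) = min(1, 0) = 0
~(~~c & ~b): Gödel ¬ of 0 = 1 (operand is 0)
((a -> (~c & ~a)) | ~(~~c & ~b)) = max(0, 1) = 1
((((a -> a) | (c -> b)) & (b | b)) & ((a -> (~c & ~a)) | ~(~~c & ~b))) = min(0.1, 1) = 0.1

0.10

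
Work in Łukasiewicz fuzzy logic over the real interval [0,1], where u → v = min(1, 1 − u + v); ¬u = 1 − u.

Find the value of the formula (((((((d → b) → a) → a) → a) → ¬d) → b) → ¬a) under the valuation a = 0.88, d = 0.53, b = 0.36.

(d → b): min(1, 1 − 0.53 + 0.36) = 0.83
((d → b) → a): min(1, 1 − 0.83 + 0.88) = 1
(((d → b) → a) → a): min(1, 1 − 1 + 0.88) = 0.88
((((d → b) → a) → a) → a): min(1, 1 − 0.88 + 0.88) = 1
¬d: Łukasiewicz ¬ gives 1 − 0.53 = 0.47
(((((d → b) → a) → a) → a) → ¬d): min(1, 1 − 1 + 0.47) = 0.47
((((((d → b) → a) → a) → a) → ¬d) → b): min(1, 1 − 0.47 + 0.36) = 0.89
¬a: Łukasiewicz ¬ gives 1 − 0.88 = 0.12
(((((((d → b) → a) → a) → a) → ¬d) → b) → ¬a): min(1, 1 − 0.89 + 0.12) = 0.23

0.23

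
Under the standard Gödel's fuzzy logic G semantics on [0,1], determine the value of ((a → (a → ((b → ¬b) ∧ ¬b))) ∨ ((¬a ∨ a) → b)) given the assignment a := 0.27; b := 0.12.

¬b: Gödel ¬ of 0.12 = 0 (operand ≠ 0)
(b → ¬b): 0.12 > 0, so result = 0
¬b: Gödel ¬ of 0.12 = 0 (operand ≠ 0)
((b → ¬b) ∧ ¬b) = min(0, 0) = 0
(a → ((b → ¬b) ∧ ¬b)): 0.27 > 0, so result = 0
(a → (a → ((b → ¬b) ∧ ¬b))): 0.27 > 0, so result = 0
¬a: Gödel ¬ of 0.27 = 0 (operand ≠ 0)
(¬a ∨ a) = max(0, 0.27) = 0.27
((¬a ∨ a) → b): 0.27 > 0.12, so result = 0.12
((a → (a → ((b → ¬b) ∧ ¬b))) ∨ ((¬a ∨ a) → b)) = max(0, 0.12) = 0.12

0.12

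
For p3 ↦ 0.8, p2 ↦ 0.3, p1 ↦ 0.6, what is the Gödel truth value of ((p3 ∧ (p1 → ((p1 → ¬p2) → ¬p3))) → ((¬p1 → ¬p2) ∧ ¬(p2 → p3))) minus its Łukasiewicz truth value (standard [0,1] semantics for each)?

Gödel evaluation:
  ¬p2: Gödel ¬ of 0.3 = 0 (operand ≠ 0)
  (p1 → ¬p2): 0.6 > 0, so result = 0
  ¬p3: Gödel ¬ of 0.8 = 0 (operand ≠ 0)
  ((p1 → ¬p2) → ¬p3): 0 ≤ 0, so result = 1
  (p1 → ((p1 → ¬p2) → ¬p3)): 0.6 ≤ 1, so result = 1
  (p3 ∧ (p1 → ((p1 → ¬p2) → ¬p3))) = min(0.8, 1) = 0.8
  ¬p1: Gödel ¬ of 0.6 = 0 (operand ≠ 0)
  ¬p2: Gödel ¬ of 0.3 = 0 (operand ≠ 0)
  (¬p1 → ¬p2): 0 ≤ 0, so result = 1
  (p2 → p3): 0.3 ≤ 0.8, so result = 1
  ¬(p2 → p3): Gödel ¬ of 1 = 0 (operand ≠ 0)
  ((¬p1 → ¬p2) ∧ ¬(p2 → p3)) = min(1, 0) = 0
  ((p3 ∧ (p1 → ((p1 → ¬p2) → ¬p3))) → ((¬p1 → ¬p2) ∧ ¬(p2 → p3))): 0.8 > 0, so result = 0
  Gödel value = 0
Łukasiewicz evaluation:
  ¬p2: Łukasiewicz ¬ gives 1 − 0.3 = 0.7
  (p1 → ¬p2): min(1, 1 − 0.6 + 0.7) = 1
  ¬p3: Łukasiewicz ¬ gives 1 − 0.8 = 0.2
  ((p1 → ¬p2) → ¬p3): min(1, 1 − 1 + 0.2) = 0.2
  (p1 → ((p1 → ¬p2) → ¬p3)): min(1, 1 − 0.6 + 0.2) = 0.6
  (p3 ∧ (p1 → ((p1 → ¬p2) → ¬p3))) = min(0.8, 0.6) = 0.6
  ¬p1: Łukasiewicz ¬ gives 1 − 0.6 = 0.4
  ¬p2: Łukasiewicz ¬ gives 1 − 0.3 = 0.7
  (¬p1 → ¬p2): min(1, 1 − 0.4 + 0.7) = 1
  (p2 → p3): min(1, 1 − 0.3 + 0.8) = 1
  ¬(p2 → p3): Łukasiewicz ¬ gives 1 − 1 = 0
  ((¬p1 → ¬p2) ∧ ¬(p2 → p3)) = min(1, 0) = 0
  ((p3 ∧ (p1 → ((p1 → ¬p2) → ¬p3))) → ((¬p1 → ¬p2) ∧ ¬(p2 → p3))): min(1, 1 − 0.6 + 0) = 0.4
  Łukasiewicz value = 0.4
Difference: 0 − 0.4 = -0.40

-0.40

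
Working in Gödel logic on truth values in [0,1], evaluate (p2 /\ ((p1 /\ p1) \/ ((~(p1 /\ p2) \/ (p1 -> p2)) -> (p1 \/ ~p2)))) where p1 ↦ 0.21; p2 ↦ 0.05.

0.05

(p1 /\ p1) = min(0.21, 0.21) = 0.21
(p1 /\ p2) = min(0.21, 0.05) = 0.05
~(p1 /\ p2): Gödel ¬ of 0.05 = 0 (operand ≠ 0)
(p1 -> p2): 0.21 > 0.05, so result = 0.05
(~(p1 /\ p2) \/ (p1 -> p2)) = max(0, 0.05) = 0.05
~p2: Gödel ¬ of 0.05 = 0 (operand ≠ 0)
(p1 \/ ~p2) = max(0.21, 0) = 0.21
((~(p1 /\ p2) \/ (p1 -> p2)) -> (p1 \/ ~p2)): 0.05 ≤ 0.21, so result = 1
((p1 /\ p1) \/ ((~(p1 /\ p2) \/ (p1 -> p2)) -> (p1 \/ ~p2))) = max(0.21, 1) = 1
(p2 /\ ((p1 /\ p1) \/ ((~(p1 /\ p2) \/ (p1 -> p2)) -> (p1 \/ ~p2)))) = min(0.05, 1) = 0.05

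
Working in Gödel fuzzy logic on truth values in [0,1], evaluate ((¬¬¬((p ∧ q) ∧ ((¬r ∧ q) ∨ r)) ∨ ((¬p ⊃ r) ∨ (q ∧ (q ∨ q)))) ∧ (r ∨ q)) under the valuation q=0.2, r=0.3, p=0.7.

(p ∧ q) = min(0.7, 0.2) = 0.2
¬r: Gödel ¬ of 0.3 = 0 (operand ≠ 0)
(¬r ∧ q) = min(0, 0.2) = 0
((¬r ∧ q) ∨ r) = max(0, 0.3) = 0.3
((p ∧ q) ∧ ((¬r ∧ q) ∨ r)) = min(0.2, 0.3) = 0.2
¬((p ∧ q) ∧ ((¬r ∧ q) ∨ r)): Gödel ¬ of 0.2 = 0 (operand ≠ 0)
¬¬((p ∧ q) ∧ ((¬r ∧ q) ∨ r)): Gödel ¬ of 0 = 1 (operand is 0)
¬¬¬((p ∧ q) ∧ ((¬r ∧ q) ∨ r)): Gödel ¬ of 1 = 0 (operand ≠ 0)
¬p: Gödel ¬ of 0.7 = 0 (operand ≠ 0)
(¬p ⊃ r): 0 ≤ 0.3, so result = 1
(q ∨ q) = max(0.2, 0.2) = 0.2
(q ∧ (q ∨ q)) = min(0.2, 0.2) = 0.2
((¬p ⊃ r) ∨ (q ∧ (q ∨ q))) = max(1, 0.2) = 1
(¬¬¬((p ∧ q) ∧ ((¬r ∧ q) ∨ r)) ∨ ((¬p ⊃ r) ∨ (q ∧ (q ∨ q)))) = max(0, 1) = 1
(r ∨ q) = max(0.3, 0.2) = 0.3
((¬¬¬((p ∧ q) ∧ ((¬r ∧ q) ∨ r)) ∨ ((¬p ⊃ r) ∨ (q ∧ (q ∨ q)))) ∧ (r ∨ q)) = min(1, 0.3) = 0.3

0.30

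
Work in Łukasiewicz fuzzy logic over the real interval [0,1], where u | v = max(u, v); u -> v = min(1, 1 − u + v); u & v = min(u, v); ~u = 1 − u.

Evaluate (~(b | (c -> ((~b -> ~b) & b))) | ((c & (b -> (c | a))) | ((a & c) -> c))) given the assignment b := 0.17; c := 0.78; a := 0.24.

~b: Łukasiewicz ¬ gives 1 − 0.17 = 0.83
~b: Łukasiewicz ¬ gives 1 − 0.17 = 0.83
(~b -> ~b): min(1, 1 − 0.83 + 0.83) = 1
((~b -> ~b) & b) = min(1, 0.17) = 0.17
(c -> ((~b -> ~b) & b)): min(1, 1 − 0.78 + 0.17) = 0.39
(b | (c -> ((~b -> ~b) & b))) = max(0.17, 0.39) = 0.39
~(b | (c -> ((~b -> ~b) & b))): Łukasiewicz ¬ gives 1 − 0.39 = 0.61
(c | a) = max(0.78, 0.24) = 0.78
(b -> (c | a)): min(1, 1 − 0.17 + 0.78) = 1
(c & (b -> (c | a))) = min(0.78, 1) = 0.78
(a & c) = min(0.24, 0.78) = 0.24
((a & c) -> c): min(1, 1 − 0.24 + 0.78) = 1
((c & (b -> (c | a))) | ((a & c) -> c)) = max(0.78, 1) = 1
(~(b | (c -> ((~b -> ~b) & b))) | ((c & (b -> (c | a))) | ((a & c) -> c))) = max(0.61, 1) = 1

1.00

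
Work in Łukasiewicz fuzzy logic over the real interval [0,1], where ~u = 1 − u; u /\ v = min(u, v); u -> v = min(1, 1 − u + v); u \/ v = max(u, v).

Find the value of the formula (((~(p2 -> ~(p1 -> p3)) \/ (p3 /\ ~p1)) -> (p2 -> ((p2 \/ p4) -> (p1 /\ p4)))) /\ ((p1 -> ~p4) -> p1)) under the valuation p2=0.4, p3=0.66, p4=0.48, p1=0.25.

0.25

(p1 -> p3): min(1, 1 − 0.25 + 0.66) = 1
~(p1 -> p3): Łukasiewicz ¬ gives 1 − 1 = 0
(p2 -> ~(p1 -> p3)): min(1, 1 − 0.4 + 0) = 0.6
~(p2 -> ~(p1 -> p3)): Łukasiewicz ¬ gives 1 − 0.6 = 0.4
~p1: Łukasiewicz ¬ gives 1 − 0.25 = 0.75
(p3 /\ ~p1) = min(0.66, 0.75) = 0.66
(~(p2 -> ~(p1 -> p3)) \/ (p3 /\ ~p1)) = max(0.4, 0.66) = 0.66
(p2 \/ p4) = max(0.4, 0.48) = 0.48
(p1 /\ p4) = min(0.25, 0.48) = 0.25
((p2 \/ p4) -> (p1 /\ p4)): min(1, 1 − 0.48 + 0.25) = 0.77
(p2 -> ((p2 \/ p4) -> (p1 /\ p4))): min(1, 1 − 0.4 + 0.77) = 1
((~(p2 -> ~(p1 -> p3)) \/ (p3 /\ ~p1)) -> (p2 -> ((p2 \/ p4) -> (p1 /\ p4)))): min(1, 1 − 0.66 + 1) = 1
~p4: Łukasiewicz ¬ gives 1 − 0.48 = 0.52
(p1 -> ~p4): min(1, 1 − 0.25 + 0.52) = 1
((p1 -> ~p4) -> p1): min(1, 1 − 1 + 0.25) = 0.25
(((~(p2 -> ~(p1 -> p3)) \/ (p3 /\ ~p1)) -> (p2 -> ((p2 \/ p4) -> (p1 /\ p4)))) /\ ((p1 -> ~p4) -> p1)) = min(1, 0.25) = 0.25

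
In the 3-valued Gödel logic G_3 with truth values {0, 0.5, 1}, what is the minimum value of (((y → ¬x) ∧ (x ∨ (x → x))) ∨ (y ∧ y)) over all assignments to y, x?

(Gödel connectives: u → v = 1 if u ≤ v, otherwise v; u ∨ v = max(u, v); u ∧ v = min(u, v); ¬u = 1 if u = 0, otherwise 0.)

0.50

The minimum is attained at y = 0.5, x = 0.5:
  ¬x: Gödel ¬ of 0.5 = 0 (operand ≠ 0)
  (y → ¬x): 0.5 > 0, so result = 0
  (x → x): 0.5 ≤ 0.5, so result = 1
  (x ∨ (x → x)) = max(0.5, 1) = 1
  ((y → ¬x) ∧ (x ∨ (x → x))) = min(0, 1) = 0
  (y ∧ y) = min(0.5, 0.5) = 0.5
  (((y → ¬x) ∧ (x ∨ (x → x))) ∨ (y ∧ y)) = max(0, 0.5) = 0.5
Checking all 9 assignments confirms none give a value below 0.50.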